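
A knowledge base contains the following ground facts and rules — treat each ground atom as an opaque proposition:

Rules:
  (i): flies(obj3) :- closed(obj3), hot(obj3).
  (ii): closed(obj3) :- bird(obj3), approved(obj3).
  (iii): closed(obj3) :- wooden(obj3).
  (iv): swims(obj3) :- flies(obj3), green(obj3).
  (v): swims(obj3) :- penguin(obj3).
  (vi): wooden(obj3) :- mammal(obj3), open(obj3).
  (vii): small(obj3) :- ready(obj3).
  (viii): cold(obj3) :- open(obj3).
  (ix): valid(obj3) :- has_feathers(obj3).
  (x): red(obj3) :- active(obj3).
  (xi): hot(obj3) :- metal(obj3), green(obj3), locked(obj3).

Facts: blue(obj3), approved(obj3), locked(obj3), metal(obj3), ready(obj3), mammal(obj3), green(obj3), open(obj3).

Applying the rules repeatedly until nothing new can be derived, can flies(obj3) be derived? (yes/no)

yes

Round 1: (vi) [wooden(obj3) :- mammal(obj3), open(obj3).]; (vii) [small(obj3) :- ready(obj3).]; (viii) [cold(obj3) :- open(obj3).]; (xi) [hot(obj3) :- metal(obj3), green(obj3), locked(obj3).]. Adds wooden(obj3), small(obj3), cold(obj3), hot(obj3).
Round 2: (iii) [closed(obj3) :- wooden(obj3).]. Adds closed(obj3).
Round 3: (i) [flies(obj3) :- closed(obj3), hot(obj3).]. Adds flies(obj3).
Round 4: (iv) [swims(obj3) :- flies(obj3), green(obj3).]. Adds swims(obj3).
flies(obj3) appears in round 3, so it is derivable.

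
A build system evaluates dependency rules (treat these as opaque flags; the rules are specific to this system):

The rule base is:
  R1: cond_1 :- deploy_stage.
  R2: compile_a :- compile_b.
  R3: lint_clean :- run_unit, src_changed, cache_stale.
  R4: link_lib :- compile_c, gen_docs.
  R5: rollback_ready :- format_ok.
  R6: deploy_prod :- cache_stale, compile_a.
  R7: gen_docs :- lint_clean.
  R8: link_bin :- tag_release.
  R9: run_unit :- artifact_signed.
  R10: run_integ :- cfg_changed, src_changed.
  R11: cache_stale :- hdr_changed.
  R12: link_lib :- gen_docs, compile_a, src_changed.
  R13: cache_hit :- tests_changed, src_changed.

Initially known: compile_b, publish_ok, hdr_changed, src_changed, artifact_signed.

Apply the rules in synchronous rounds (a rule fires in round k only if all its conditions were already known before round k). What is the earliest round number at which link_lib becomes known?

4

[1] R2 [compile_a :- compile_b.]; R9 [run_unit :- artifact_signed.]; R11 [cache_stale :- hdr_changed.]. ⇒ new: compile_a, run_unit, cache_stale.
[2] R3 [lint_clean :- run_unit, src_changed, cache_stale.]; R6 [deploy_prod :- cache_stale, compile_a.]. ⇒ new: lint_clean, deploy_prod.
[3] R7 [gen_docs :- lint_clean.]. ⇒ new: gen_docs.
[4] R12 [link_lib :- gen_docs, compile_a, src_changed.]. ⇒ new: link_lib.
link_lib first appears in round 4.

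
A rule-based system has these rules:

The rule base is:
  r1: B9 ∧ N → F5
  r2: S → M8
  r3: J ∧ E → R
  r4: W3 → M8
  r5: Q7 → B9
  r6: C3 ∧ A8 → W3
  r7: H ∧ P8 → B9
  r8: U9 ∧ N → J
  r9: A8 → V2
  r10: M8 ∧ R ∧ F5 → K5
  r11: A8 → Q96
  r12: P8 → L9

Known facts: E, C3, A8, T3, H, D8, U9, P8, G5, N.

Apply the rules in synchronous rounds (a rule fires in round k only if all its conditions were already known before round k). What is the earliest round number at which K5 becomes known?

Round 1: r6 [C3 ∧ A8 → W3]; r7 [H ∧ P8 → B9]; r8 [U9 ∧ N → J]; r9 [A8 → V2]; r11 [A8 → Q96]; r12 [P8 → L9]. Adds W3, B9, J, V2, Q96, L9.
Round 2: r1 [B9 ∧ N → F5]; r3 [J ∧ E → R]; r4 [W3 → M8]. Adds F5, R, M8.
Round 3: r10 [M8 ∧ R ∧ F5 → K5]. Adds K5.
K5 first appears in round 3.

3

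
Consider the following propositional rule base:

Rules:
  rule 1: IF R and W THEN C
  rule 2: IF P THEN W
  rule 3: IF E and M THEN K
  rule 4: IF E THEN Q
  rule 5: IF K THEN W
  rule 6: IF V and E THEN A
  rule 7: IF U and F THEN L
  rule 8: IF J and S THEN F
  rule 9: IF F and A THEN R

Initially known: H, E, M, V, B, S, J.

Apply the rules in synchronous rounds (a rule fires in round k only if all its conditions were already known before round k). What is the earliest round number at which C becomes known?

3

Round 1 fires rule 3, rule 4, rule 6, rule 8, giving K, Q, A, F.
Round 2 fires rule 5, rule 9, giving W, R.
Round 3 fires rule 1, giving C.
C first appears in round 3.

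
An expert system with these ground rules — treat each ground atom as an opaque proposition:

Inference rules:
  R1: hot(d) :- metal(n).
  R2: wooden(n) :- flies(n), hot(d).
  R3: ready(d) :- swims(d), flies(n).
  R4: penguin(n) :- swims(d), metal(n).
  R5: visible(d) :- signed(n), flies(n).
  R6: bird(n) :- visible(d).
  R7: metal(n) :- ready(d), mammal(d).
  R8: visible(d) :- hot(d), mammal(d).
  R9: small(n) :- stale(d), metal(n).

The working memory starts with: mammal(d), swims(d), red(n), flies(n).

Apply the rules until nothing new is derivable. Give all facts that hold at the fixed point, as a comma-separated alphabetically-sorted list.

Round 1 — R3, derive ready(d).
Round 2 — R7, derive metal(n).
Round 3 — R1, R4, derive hot(d), penguin(n).
Round 4 — R2, R8, derive wooden(n), visible(d).
Round 5 — R6, derive bird(n).

bird(n), flies(n), hot(d), mammal(d), metal(n), penguin(n), ready(d), red(n), swims(d), visible(d), wooden(n)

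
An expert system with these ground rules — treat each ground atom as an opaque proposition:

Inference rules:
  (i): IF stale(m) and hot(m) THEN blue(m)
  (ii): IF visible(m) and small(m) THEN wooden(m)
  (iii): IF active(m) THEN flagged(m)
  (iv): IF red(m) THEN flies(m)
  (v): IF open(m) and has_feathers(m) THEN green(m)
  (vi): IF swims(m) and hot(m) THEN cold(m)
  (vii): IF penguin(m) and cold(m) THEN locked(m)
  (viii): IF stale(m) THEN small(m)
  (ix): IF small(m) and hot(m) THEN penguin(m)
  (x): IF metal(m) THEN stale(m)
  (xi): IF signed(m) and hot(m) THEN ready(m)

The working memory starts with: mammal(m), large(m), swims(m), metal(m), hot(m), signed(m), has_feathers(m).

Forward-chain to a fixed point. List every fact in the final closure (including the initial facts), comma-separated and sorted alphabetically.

blue(m), cold(m), has_feathers(m), hot(m), large(m), locked(m), mammal(m), metal(m), penguin(m), ready(m), signed(m), small(m), stale(m), swims(m)

Round 1: (vi) [IF swims(m) and hot(m) THEN cold(m)]; (x) [IF metal(m) THEN stale(m)]; (xi) [IF signed(m) and hot(m) THEN ready(m)]. New: cold(m), stale(m), ready(m).
Round 2: (i) [IF stale(m) and hot(m) THEN blue(m)]; (viii) [IF stale(m) THEN small(m)]. New: blue(m), small(m).
Round 3: (ix) [IF small(m) and hot(m) THEN penguin(m)]. New: penguin(m).
Round 4: (vii) [IF penguin(m) and cold(m) THEN locked(m)]. New: locked(m).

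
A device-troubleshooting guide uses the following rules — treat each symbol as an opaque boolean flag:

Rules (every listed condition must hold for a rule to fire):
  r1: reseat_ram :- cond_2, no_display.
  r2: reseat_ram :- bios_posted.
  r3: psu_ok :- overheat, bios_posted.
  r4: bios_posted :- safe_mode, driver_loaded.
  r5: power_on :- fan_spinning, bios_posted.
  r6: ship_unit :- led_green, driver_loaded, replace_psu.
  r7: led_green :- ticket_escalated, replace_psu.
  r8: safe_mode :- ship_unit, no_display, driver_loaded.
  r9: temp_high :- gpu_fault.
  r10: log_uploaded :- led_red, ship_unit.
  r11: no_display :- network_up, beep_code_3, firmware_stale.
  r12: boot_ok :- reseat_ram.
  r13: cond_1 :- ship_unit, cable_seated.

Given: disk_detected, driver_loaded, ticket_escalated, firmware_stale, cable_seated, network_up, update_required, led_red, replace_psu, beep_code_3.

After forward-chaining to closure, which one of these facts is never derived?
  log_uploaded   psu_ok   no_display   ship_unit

[1] r7 [led_green :- ticket_escalated, replace_psu.]; r11 [no_display :- network_up, beep_code_3, firmware_stale.]. ⇒ new: led_green, no_display.
[2] r6 [ship_unit :- led_green, driver_loaded, replace_psu.]. ⇒ new: ship_unit.
[3] r8 [safe_mode :- ship_unit, no_display, driver_loaded.]; r10 [log_uploaded :- led_red, ship_unit.]; r13 [cond_1 :- ship_unit, cable_seated.]. ⇒ new: safe_mode, log_uploaded, cond_1.
[4] r4 [bios_posted :- safe_mode, driver_loaded.]. ⇒ new: bios_posted.
[5] r2 [reseat_ram :- bios_posted.]. ⇒ new: reseat_ram.
[6] r12 [boot_ok :- reseat_ram.]. ⇒ new: boot_ok.
Derived: ship_unit (round 2), no_display (round 1), log_uploaded (round 3). psu_ok never appears in any round.

psu_ok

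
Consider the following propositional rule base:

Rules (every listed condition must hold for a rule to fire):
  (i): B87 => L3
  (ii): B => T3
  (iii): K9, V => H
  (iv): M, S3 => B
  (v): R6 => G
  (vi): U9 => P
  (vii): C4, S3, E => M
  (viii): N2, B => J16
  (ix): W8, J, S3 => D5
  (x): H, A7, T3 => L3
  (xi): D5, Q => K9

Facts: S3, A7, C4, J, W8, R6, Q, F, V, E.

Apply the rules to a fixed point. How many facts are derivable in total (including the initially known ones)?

18

Round 1 fires (v), (vii), (ix), giving G, M, D5.
Round 2 fires (iv), (xi), giving B, K9.
Round 3 fires (ii), (iii), giving T3, H.
Round 4 fires (x), giving L3.
Closure: {A7, B, C4, D5, E, F, G, H, J, K9, L3, M, Q, R6, S3, T3, V, W8} — 18 facts.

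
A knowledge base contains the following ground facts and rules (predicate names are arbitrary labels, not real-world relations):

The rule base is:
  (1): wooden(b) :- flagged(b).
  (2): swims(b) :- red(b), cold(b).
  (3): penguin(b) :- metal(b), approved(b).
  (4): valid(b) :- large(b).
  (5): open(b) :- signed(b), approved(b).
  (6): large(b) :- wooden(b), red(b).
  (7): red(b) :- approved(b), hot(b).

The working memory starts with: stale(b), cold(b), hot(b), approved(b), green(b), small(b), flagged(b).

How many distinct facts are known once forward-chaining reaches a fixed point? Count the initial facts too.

12

[1] (1) [wooden(b) :- flagged(b).]; (7) [red(b) :- approved(b), hot(b).]. ⇒ new: wooden(b), red(b).
[2] (2) [swims(b) :- red(b), cold(b).]; (6) [large(b) :- wooden(b), red(b).]. ⇒ new: swims(b), large(b).
[3] (4) [valid(b) :- large(b).]. ⇒ new: valid(b).
Closure: {approved(b), cold(b), flagged(b), green(b), hot(b), large(b), red(b), small(b), stale(b), swims(b), valid(b), wooden(b)} — 12 facts.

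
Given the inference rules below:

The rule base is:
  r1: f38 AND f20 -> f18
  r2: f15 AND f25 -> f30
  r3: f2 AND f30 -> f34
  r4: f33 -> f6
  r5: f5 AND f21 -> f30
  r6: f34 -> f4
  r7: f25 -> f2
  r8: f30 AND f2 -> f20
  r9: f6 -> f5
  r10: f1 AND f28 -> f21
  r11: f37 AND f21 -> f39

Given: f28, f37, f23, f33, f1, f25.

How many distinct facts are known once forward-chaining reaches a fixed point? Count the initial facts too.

Round 1: r4 [f33 -> f6]; r7 [f25 -> f2]; r10 [f1 AND f28 -> f21]. New: f6, f2, f21.
Round 2: r9 [f6 -> f5]; r11 [f37 AND f21 -> f39]. New: f5, f39.
Round 3: r5 [f5 AND f21 -> f30]. New: f30.
Round 4: r3 [f2 AND f30 -> f34]; r8 [f30 AND f2 -> f20]. New: f34, f20.
Round 5: r6 [f34 -> f4]. New: f4.
Closure: {f1, f2, f20, f21, f23, f25, f28, f30, f33, f34, f37, f39, f4, f5, f6} — 15 facts.

15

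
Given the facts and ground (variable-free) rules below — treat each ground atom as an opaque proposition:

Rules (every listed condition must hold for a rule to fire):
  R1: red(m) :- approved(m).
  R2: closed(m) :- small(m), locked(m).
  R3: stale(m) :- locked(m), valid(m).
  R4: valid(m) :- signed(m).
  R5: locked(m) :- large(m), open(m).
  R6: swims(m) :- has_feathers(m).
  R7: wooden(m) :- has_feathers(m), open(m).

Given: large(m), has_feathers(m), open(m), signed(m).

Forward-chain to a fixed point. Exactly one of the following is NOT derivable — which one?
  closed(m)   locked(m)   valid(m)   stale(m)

Round 1: R4 [valid(m) :- signed(m).]; R5 [locked(m) :- large(m), open(m).]; R6 [swims(m) :- has_feathers(m).]; R7 [wooden(m) :- has_feathers(m), open(m).]. New: valid(m), locked(m), swims(m), wooden(m).
Round 2: R3 [stale(m) :- locked(m), valid(m).]. New: stale(m).
Derived: valid(m) (round 1), stale(m) (round 2), locked(m) (round 1). closed(m) never appears in any round.

closed(m)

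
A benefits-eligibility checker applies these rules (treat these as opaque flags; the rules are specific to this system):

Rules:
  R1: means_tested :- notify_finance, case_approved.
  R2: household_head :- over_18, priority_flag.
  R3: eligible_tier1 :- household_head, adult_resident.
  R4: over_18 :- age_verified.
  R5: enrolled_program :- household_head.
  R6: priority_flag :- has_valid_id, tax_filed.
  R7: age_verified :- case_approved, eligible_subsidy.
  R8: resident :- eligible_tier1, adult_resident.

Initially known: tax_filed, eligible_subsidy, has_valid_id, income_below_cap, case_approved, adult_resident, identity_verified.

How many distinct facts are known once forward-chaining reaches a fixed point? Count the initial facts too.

14

Round 1 — R6, R7, derive priority_flag, age_verified.
Round 2 — R4, derive over_18.
Round 3 — R2, derive household_head.
Round 4 — R3, R5, derive eligible_tier1, enrolled_program.
Round 5 — R8, derive resident.
Closure: {adult_resident, age_verified, case_approved, eligible_subsidy, eligible_tier1, enrolled_program, has_valid_id, household_head, identity_verified, income_below_cap, over_18, priority_flag, resident, tax_filed} — 14 facts.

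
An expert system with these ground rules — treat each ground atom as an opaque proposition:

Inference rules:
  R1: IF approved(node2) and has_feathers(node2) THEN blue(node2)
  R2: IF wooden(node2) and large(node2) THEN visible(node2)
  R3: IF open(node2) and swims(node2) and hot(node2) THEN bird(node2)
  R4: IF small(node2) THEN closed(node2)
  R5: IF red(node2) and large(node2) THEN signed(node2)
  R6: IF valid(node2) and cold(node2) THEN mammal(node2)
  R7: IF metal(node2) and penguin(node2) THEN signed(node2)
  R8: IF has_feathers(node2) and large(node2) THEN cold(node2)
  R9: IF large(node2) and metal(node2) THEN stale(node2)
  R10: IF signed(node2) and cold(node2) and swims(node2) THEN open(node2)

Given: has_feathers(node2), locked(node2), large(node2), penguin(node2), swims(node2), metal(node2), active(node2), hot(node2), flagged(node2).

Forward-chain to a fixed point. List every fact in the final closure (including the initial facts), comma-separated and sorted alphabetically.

active(node2), bird(node2), cold(node2), flagged(node2), has_feathers(node2), hot(node2), large(node2), locked(node2), metal(node2), open(node2), penguin(node2), signed(node2), stale(node2), swims(node2)

Round 1 fires R7, R8, R9, giving signed(node2), cold(node2), stale(node2).
Round 2 fires R10, giving open(node2).
Round 3 fires R3, giving bird(node2).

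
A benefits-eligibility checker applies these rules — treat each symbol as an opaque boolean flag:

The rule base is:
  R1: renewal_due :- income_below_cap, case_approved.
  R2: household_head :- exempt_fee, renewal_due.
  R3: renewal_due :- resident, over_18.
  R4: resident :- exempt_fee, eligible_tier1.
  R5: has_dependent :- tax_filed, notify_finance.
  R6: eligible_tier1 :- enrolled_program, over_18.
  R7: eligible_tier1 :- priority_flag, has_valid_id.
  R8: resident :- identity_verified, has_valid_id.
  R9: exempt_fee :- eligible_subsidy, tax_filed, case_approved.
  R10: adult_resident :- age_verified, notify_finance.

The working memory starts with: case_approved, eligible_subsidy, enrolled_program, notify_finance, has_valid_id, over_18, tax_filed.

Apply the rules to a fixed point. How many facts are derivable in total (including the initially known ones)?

13

Round 1 fires R5, R6, R9, giving has_dependent, eligible_tier1, exempt_fee.
Round 2 fires R4, giving resident.
Round 3 fires R3, giving renewal_due.
Round 4 fires R2, giving household_head.
Closure: {case_approved, eligible_subsidy, eligible_tier1, enrolled_program, exempt_fee, has_dependent, has_valid_id, household_head, notify_finance, over_18, renewal_due, resident, tax_filed} — 13 facts.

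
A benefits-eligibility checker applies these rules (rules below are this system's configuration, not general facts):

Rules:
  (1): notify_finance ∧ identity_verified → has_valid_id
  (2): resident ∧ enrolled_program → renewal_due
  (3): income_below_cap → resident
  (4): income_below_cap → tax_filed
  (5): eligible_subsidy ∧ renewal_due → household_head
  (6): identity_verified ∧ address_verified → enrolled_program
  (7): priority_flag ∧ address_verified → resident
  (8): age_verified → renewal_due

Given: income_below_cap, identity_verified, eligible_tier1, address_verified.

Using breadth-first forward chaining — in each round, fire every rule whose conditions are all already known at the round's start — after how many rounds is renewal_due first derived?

Round 1: (3) [income_below_cap → resident]; (4) [income_below_cap → tax_filed]; (6) [identity_verified ∧ address_verified → enrolled_program]. New: resident, tax_filed, enrolled_program.
Round 2: (2) [resident ∧ enrolled_program → renewal_due]. New: renewal_due.
renewal_due first appears in round 2.

2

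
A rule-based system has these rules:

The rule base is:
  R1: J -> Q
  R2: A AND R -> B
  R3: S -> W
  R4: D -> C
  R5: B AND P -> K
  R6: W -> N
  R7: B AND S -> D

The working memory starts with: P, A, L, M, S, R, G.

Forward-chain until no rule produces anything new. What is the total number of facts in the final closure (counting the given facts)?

[1] R2 [A AND R -> B]; R3 [S -> W]. ⇒ new: B, W.
[2] R5 [B AND P -> K]; R6 [W -> N]; R7 [B AND S -> D]. ⇒ new: K, N, D.
[3] R4 [D -> C]. ⇒ new: C.
Closure: {A, B, C, D, G, K, L, M, N, P, R, S, W} — 13 facts.

13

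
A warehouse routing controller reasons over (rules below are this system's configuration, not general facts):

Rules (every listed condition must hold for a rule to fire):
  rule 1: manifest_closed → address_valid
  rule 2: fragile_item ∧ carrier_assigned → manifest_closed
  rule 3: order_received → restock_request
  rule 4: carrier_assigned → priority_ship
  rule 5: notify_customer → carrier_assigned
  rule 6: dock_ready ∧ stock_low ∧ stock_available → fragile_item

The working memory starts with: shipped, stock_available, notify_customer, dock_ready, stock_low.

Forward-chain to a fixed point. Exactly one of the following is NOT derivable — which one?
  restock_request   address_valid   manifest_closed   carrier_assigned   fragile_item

restock_request

Round 1: rule 5 [notify_customer → carrier_assigned]; rule 6 [dock_ready ∧ stock_low ∧ stock_available → fragile_item]. Adds carrier_assigned, fragile_item.
Round 2: rule 2 [fragile_item ∧ carrier_assigned → manifest_closed]; rule 4 [carrier_assigned → priority_ship]. Adds manifest_closed, priority_ship.
Round 3: rule 1 [manifest_closed → address_valid]. Adds address_valid.
Derived: manifest_closed (round 2), address_valid (round 3), carrier_assigned (round 1), fragile_item (round 1). restock_request never appears in any round.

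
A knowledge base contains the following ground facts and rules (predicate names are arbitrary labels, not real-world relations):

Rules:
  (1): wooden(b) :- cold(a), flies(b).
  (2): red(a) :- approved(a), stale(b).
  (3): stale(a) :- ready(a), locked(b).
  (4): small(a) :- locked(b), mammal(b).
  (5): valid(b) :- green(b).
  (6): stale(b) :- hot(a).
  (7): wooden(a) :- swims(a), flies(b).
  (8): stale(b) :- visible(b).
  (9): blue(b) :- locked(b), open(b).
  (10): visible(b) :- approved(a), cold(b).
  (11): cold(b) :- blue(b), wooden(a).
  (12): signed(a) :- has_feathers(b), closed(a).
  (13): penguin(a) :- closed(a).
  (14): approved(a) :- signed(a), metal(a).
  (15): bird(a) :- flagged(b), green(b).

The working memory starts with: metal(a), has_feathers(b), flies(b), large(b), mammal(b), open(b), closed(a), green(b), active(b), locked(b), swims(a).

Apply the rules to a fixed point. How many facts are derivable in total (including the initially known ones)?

22

Round 1: (4) [small(a) :- locked(b), mammal(b).]; (5) [valid(b) :- green(b).]; (7) [wooden(a) :- swims(a), flies(b).]; (9) [blue(b) :- locked(b), open(b).]; (12) [signed(a) :- has_feathers(b), closed(a).]; (13) [penguin(a) :- closed(a).]. New: small(a), valid(b), wooden(a), blue(b), signed(a), penguin(a).
Round 2: (11) [cold(b) :- blue(b), wooden(a).]; (14) [approved(a) :- signed(a), metal(a).]. New: cold(b), approved(a).
Round 3: (10) [visible(b) :- approved(a), cold(b).]. New: visible(b).
Round 4: (8) [stale(b) :- visible(b).]. New: stale(b).
Round 5: (2) [red(a) :- approved(a), stale(b).]. New: red(a).
Closure: {active(b), approved(a), blue(b), closed(a), cold(b), flies(b), green(b), has_feathers(b), large(b), locked(b), mammal(b), metal(a), open(b), penguin(a), red(a), signed(a), small(a), stale(b), swims(a), valid(b), visible(b), wooden(a)} — 22 facts.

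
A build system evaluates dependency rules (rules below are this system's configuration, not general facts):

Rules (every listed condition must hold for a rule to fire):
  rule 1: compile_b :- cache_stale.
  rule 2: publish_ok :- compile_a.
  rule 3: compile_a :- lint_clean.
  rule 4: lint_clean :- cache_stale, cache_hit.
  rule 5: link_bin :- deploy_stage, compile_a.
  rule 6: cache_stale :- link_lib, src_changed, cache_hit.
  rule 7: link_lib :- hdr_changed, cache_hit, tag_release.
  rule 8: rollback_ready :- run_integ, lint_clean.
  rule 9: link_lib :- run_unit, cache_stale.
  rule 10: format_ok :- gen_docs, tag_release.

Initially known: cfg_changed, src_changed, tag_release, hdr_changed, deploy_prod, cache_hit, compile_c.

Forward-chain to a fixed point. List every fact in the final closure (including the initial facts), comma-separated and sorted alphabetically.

Round 1: rule 7 [link_lib :- hdr_changed, cache_hit, tag_release.]. Adds link_lib.
Round 2: rule 6 [cache_stale :- link_lib, src_changed, cache_hit.]. Adds cache_stale.
Round 3: rule 1 [compile_b :- cache_stale.]; rule 4 [lint_clean :- cache_stale, cache_hit.]. Adds compile_b, lint_clean.
Round 4: rule 3 [compile_a :- lint_clean.]. Adds compile_a.
Round 5: rule 2 [publish_ok :- compile_a.]. Adds publish_ok.

cache_hit, cache_stale, cfg_changed, compile_a, compile_b, compile_c, deploy_prod, hdr_changed, link_lib, lint_clean, publish_ok, src_changed, tag_release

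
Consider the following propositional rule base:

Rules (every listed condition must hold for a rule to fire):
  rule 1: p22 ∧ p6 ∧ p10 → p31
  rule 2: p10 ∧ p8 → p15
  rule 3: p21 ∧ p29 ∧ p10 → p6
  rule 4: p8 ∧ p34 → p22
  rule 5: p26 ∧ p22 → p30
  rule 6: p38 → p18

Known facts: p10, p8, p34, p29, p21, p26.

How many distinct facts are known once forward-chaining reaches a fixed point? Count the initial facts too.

Round 1: rule 2 [p10 ∧ p8 → p15]; rule 3 [p21 ∧ p29 ∧ p10 → p6]; rule 4 [p8 ∧ p34 → p22]. New: p15, p6, p22.
Round 2: rule 1 [p22 ∧ p6 ∧ p10 → p31]; rule 5 [p26 ∧ p22 → p30]. New: p31, p30.
Closure: {p10, p15, p21, p22, p26, p29, p30, p31, p34, p6, p8} — 11 facts.

11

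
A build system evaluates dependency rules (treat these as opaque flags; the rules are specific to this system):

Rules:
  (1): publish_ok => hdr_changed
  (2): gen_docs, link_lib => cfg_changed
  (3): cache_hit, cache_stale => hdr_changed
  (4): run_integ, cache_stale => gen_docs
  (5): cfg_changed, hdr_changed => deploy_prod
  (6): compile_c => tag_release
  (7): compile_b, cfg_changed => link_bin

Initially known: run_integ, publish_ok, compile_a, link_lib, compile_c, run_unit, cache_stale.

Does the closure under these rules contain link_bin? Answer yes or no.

no

Round 1: (1) [publish_ok => hdr_changed]; (4) [run_integ, cache_stale => gen_docs]; (6) [compile_c => tag_release]. New: hdr_changed, gen_docs, tag_release.
Round 2: (2) [gen_docs, link_lib => cfg_changed]. New: cfg_changed.
Round 3: (5) [cfg_changed, hdr_changed => deploy_prod]. New: deploy_prod.
Fixed point reached. link_bin is concluded only by (7); (7) needs compile_b (never derived).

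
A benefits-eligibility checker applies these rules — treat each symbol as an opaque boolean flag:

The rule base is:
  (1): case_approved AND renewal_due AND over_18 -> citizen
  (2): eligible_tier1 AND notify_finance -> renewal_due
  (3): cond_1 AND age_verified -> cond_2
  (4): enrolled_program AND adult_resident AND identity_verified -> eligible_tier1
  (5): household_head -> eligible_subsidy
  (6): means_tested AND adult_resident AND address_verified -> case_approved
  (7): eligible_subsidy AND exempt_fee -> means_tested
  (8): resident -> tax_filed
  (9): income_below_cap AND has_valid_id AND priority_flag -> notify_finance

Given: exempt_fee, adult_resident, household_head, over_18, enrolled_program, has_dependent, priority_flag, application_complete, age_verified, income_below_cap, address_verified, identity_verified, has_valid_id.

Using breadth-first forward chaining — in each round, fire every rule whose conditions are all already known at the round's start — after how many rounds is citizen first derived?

Round 1: (4) [enrolled_program AND adult_resident AND identity_verified -> eligible_tier1]; (5) [household_head -> eligible_subsidy]; (9) [income_below_cap AND has_valid_id AND priority_flag -> notify_finance]. New: eligible_tier1, eligible_subsidy, notify_finance.
Round 2: (2) [eligible_tier1 AND notify_finance -> renewal_due]; (7) [eligible_subsidy AND exempt_fee -> means_tested]. New: renewal_due, means_tested.
Round 3: (6) [means_tested AND adult_resident AND address_verified -> case_approved]. New: case_approved.
Round 4: (1) [case_approved AND renewal_due AND over_18 -> citizen]. New: citizen.
citizen first appears in round 4.

4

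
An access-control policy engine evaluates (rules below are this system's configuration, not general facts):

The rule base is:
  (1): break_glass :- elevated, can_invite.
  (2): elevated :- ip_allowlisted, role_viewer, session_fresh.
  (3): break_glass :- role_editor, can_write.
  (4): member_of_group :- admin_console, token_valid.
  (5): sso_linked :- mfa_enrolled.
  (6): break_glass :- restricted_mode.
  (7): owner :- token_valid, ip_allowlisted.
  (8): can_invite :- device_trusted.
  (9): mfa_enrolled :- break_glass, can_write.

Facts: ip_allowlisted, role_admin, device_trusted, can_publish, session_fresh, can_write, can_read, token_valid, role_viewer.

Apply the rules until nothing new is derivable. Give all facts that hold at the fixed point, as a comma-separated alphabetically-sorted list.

break_glass, can_invite, can_publish, can_read, can_write, device_trusted, elevated, ip_allowlisted, mfa_enrolled, owner, role_admin, role_viewer, session_fresh, sso_linked, token_valid

Round 1 — (2), (7), (8), derive elevated, owner, can_invite.
Round 2 — (1), derive break_glass.
Round 3 — (9), derive mfa_enrolled.
Round 4 — (5), derive sso_linked.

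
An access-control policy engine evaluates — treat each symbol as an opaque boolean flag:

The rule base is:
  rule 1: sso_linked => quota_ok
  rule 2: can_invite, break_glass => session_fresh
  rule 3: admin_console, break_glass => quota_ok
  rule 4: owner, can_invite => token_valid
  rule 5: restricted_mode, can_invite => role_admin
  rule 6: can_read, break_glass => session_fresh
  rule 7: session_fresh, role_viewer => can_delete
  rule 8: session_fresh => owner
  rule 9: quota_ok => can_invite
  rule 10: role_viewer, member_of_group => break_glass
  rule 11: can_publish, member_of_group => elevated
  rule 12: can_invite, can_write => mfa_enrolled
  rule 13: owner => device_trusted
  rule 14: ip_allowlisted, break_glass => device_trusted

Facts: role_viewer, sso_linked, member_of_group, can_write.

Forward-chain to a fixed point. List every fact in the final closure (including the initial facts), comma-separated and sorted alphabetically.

break_glass, can_delete, can_invite, can_write, device_trusted, member_of_group, mfa_enrolled, owner, quota_ok, role_viewer, session_fresh, sso_linked, token_valid

Round 1 fires rule 1, rule 10, giving quota_ok, break_glass.
Round 2 fires rule 9, giving can_invite.
Round 3 fires rule 2, rule 12, giving session_fresh, mfa_enrolled.
Round 4 fires rule 7, rule 8, giving can_delete, owner.
Round 5 fires rule 4, rule 13, giving token_valid, device_trusted.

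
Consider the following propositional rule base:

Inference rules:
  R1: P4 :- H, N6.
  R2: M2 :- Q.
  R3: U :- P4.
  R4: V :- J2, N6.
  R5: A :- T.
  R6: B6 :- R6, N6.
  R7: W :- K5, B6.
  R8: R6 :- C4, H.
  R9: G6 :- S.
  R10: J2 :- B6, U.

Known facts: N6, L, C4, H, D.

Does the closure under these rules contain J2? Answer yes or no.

Round 1: R1 [P4 :- H, N6.]; R8 [R6 :- C4, H.]. New: P4, R6.
Round 2: R3 [U :- P4.]; R6 [B6 :- R6, N6.]. New: U, B6.
Round 3: R10 [J2 :- B6, U.]. New: J2.
Round 4: R4 [V :- J2, N6.]. New: V.
J2 appears in round 3, so it is derivable.

yes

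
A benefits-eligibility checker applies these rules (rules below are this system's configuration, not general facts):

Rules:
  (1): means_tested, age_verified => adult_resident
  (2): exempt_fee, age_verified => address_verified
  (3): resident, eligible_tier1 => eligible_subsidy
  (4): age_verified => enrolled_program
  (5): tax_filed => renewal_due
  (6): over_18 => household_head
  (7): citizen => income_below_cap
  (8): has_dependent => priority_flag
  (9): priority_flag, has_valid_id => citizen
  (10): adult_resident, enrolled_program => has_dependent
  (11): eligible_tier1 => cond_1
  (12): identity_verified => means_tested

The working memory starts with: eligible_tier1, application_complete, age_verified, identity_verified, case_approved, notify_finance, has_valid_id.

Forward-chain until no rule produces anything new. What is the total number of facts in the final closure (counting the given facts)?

15

[1] (4) [age_verified => enrolled_program]; (11) [eligible_tier1 => cond_1]; (12) [identity_verified => means_tested]. ⇒ new: enrolled_program, cond_1, means_tested.
[2] (1) [means_tested, age_verified => adult_resident]. ⇒ new: adult_resident.
[3] (10) [adult_resident, enrolled_program => has_dependent]. ⇒ new: has_dependent.
[4] (8) [has_dependent => priority_flag]. ⇒ new: priority_flag.
[5] (9) [priority_flag, has_valid_id => citizen]. ⇒ new: citizen.
[6] (7) [citizen => income_below_cap]. ⇒ new: income_below_cap.
Closure: {adult_resident, age_verified, application_complete, case_approved, citizen, cond_1, eligible_tier1, enrolled_program, has_dependent, has_valid_id, identity_verified, income_below_cap, means_tested, notify_finance, priority_flag} — 15 facts.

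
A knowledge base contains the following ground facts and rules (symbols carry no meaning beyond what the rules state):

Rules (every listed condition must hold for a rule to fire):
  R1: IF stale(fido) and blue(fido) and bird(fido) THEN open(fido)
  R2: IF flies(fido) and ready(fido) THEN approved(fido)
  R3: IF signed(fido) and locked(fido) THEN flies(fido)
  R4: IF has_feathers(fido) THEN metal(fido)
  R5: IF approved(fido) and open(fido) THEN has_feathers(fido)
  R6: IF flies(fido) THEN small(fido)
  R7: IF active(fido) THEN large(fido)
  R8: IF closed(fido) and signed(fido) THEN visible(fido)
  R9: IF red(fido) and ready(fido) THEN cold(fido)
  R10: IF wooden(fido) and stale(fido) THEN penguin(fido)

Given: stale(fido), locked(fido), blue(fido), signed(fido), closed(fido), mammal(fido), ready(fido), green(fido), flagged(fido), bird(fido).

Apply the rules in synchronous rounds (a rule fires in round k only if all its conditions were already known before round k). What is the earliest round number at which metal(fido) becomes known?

4

Round 1: R1 [IF stale(fido) and blue(fido) and bird(fido) THEN open(fido)]; R3 [IF signed(fido) and locked(fido) THEN flies(fido)]; R8 [IF closed(fido) and signed(fido) THEN visible(fido)]. New: open(fido), flies(fido), visible(fido).
Round 2: R2 [IF flies(fido) and ready(fido) THEN approved(fido)]; R6 [IF flies(fido) THEN small(fido)]. New: approved(fido), small(fido).
Round 3: R5 [IF approved(fido) and open(fido) THEN has_feathers(fido)]. New: has_feathers(fido).
Round 4: R4 [IF has_feathers(fido) THEN metal(fido)]. New: metal(fido).
metal(fido) first appears in round 4.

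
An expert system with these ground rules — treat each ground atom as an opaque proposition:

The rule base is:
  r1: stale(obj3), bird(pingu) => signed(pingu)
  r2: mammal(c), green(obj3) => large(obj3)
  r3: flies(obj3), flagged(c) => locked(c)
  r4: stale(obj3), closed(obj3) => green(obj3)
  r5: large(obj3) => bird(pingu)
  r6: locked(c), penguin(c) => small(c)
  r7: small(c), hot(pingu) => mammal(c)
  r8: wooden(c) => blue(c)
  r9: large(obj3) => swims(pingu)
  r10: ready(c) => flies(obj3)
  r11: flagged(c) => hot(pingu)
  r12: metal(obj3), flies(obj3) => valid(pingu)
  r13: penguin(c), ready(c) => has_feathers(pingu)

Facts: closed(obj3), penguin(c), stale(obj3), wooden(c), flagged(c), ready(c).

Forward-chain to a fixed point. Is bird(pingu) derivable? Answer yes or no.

yes

[1] r4 [stale(obj3), closed(obj3) => green(obj3)]; r8 [wooden(c) => blue(c)]; r10 [ready(c) => flies(obj3)]; r11 [flagged(c) => hot(pingu)]; r13 [penguin(c), ready(c) => has_feathers(pingu)]. ⇒ new: green(obj3), blue(c), flies(obj3), hot(pingu), has_feathers(pingu).
[2] r3 [flies(obj3), flagged(c) => locked(c)]. ⇒ new: locked(c).
[3] r6 [locked(c), penguin(c) => small(c)]. ⇒ new: small(c).
[4] r7 [small(c), hot(pingu) => mammal(c)]. ⇒ new: mammal(c).
[5] r2 [mammal(c), green(obj3) => large(obj3)]. ⇒ new: large(obj3).
[6] r5 [large(obj3) => bird(pingu)]; r9 [large(obj3) => swims(pingu)]. ⇒ new: bird(pingu), swims(pingu).
[7] r1 [stale(obj3), bird(pingu) => signed(pingu)]. ⇒ new: signed(pingu).
bird(pingu) appears in round 6, so it is derivable.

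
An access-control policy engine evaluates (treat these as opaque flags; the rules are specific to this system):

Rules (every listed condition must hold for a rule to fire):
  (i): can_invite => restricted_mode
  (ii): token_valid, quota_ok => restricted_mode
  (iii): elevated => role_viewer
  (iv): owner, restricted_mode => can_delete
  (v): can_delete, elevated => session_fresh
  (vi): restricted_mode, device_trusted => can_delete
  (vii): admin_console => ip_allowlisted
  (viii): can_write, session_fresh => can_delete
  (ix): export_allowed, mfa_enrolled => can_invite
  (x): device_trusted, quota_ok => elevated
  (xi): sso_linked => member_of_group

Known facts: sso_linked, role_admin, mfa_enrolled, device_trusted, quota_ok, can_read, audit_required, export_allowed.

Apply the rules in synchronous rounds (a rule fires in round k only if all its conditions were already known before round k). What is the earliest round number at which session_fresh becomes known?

Round 1: (ix) [export_allowed, mfa_enrolled => can_invite]; (x) [device_trusted, quota_ok => elevated]; (xi) [sso_linked => member_of_group]. Adds can_invite, elevated, member_of_group.
Round 2: (i) [can_invite => restricted_mode]; (iii) [elevated => role_viewer]. Adds restricted_mode, role_viewer.
Round 3: (vi) [restricted_mode, device_trusted => can_delete]. Adds can_delete.
Round 4: (v) [can_delete, elevated => session_fresh]. Adds session_fresh.
session_fresh first appears in round 4.

4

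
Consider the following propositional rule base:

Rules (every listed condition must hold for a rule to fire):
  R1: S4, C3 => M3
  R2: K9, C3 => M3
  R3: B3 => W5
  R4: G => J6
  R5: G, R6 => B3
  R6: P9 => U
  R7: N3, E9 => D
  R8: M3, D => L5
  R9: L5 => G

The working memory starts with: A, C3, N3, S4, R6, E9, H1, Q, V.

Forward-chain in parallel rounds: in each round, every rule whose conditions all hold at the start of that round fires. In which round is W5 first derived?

Round 1 fires R1, R7, giving M3, D.
Round 2 fires R8, giving L5.
Round 3 fires R9, giving G.
Round 4 fires R4, R5, giving J6, B3.
Round 5 fires R3, giving W5.
W5 first appears in round 5.

5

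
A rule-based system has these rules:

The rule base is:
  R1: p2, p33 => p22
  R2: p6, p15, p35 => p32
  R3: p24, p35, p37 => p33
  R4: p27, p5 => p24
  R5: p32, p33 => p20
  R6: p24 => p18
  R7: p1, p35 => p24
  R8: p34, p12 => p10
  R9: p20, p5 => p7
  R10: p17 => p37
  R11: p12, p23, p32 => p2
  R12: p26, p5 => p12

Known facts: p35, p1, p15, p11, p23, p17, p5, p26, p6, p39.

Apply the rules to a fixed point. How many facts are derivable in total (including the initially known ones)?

20

Round 1: R2 [p6, p15, p35 => p32]; R7 [p1, p35 => p24]; R10 [p17 => p37]; R12 [p26, p5 => p12]. New: p32, p24, p37, p12.
Round 2: R3 [p24, p35, p37 => p33]; R6 [p24 => p18]; R11 [p12, p23, p32 => p2]. New: p33, p18, p2.
Round 3: R1 [p2, p33 => p22]; R5 [p32, p33 => p20]. New: p22, p20.
Round 4: R9 [p20, p5 => p7]. New: p7.
Closure: {p1, p11, p12, p15, p17, p18, p2, p20, p22, p23, p24, p26, p32, p33, p35, p37, p39, p5, p6, p7} — 20 facts.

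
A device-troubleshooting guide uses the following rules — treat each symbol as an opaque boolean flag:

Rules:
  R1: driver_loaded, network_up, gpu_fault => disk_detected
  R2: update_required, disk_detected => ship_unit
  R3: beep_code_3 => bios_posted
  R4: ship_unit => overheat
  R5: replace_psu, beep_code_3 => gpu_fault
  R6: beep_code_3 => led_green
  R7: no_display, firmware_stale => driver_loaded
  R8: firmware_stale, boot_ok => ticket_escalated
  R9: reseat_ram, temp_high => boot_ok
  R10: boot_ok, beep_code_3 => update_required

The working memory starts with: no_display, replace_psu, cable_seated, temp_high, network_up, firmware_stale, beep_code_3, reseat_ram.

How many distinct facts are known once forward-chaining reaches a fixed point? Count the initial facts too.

Round 1: R3 [beep_code_3 => bios_posted]; R5 [replace_psu, beep_code_3 => gpu_fault]; R6 [beep_code_3 => led_green]; R7 [no_display, firmware_stale => driver_loaded]; R9 [reseat_ram, temp_high => boot_ok]. New: bios_posted, gpu_fault, led_green, driver_loaded, boot_ok.
Round 2: R1 [driver_loaded, network_up, gpu_fault => disk_detected]; R8 [firmware_stale, boot_ok => ticket_escalated]; R10 [boot_ok, beep_code_3 => update_required]. New: disk_detected, ticket_escalated, update_required.
Round 3: R2 [update_required, disk_detected => ship_unit]. New: ship_unit.
Round 4: R4 [ship_unit => overheat]. New: overheat.
Closure: {beep_code_3, bios_posted, boot_ok, cable_seated, disk_detected, driver_loaded, firmware_stale, gpu_fault, led_green, network_up, no_display, overheat, replace_psu, reseat_ram, ship_unit, temp_high, ticket_escalated, update_required} — 18 facts.

18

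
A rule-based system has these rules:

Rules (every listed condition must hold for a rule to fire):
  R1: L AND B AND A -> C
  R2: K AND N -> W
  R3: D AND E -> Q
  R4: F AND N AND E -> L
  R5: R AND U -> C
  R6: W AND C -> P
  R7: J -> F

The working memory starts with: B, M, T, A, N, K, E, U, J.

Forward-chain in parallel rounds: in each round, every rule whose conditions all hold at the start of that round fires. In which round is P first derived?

Round 1 fires R2, R7, giving W, F.
Round 2 fires R4, giving L.
Round 3 fires R1, giving C.
Round 4 fires R6, giving P.
P first appears in round 4.

4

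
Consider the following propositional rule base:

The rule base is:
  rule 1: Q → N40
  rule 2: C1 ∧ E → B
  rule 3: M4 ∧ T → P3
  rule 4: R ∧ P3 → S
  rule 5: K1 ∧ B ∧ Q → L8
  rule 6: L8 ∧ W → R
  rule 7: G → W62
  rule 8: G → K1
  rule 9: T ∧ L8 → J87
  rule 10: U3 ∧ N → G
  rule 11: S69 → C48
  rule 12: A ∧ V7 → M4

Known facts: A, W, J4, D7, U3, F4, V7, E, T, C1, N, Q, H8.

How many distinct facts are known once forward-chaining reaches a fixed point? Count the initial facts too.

Round 1: rule 1 [Q → N40]; rule 2 [C1 ∧ E → B]; rule 10 [U3 ∧ N → G]; rule 12 [A ∧ V7 → M4]. New: N40, B, G, M4.
Round 2: rule 3 [M4 ∧ T → P3]; rule 7 [G → W62]; rule 8 [G → K1]. New: P3, W62, K1.
Round 3: rule 5 [K1 ∧ B ∧ Q → L8]. New: L8.
Round 4: rule 6 [L8 ∧ W → R]; rule 9 [T ∧ L8 → J87]. New: R, J87.
Round 5: rule 4 [R ∧ P3 → S]. New: S.
Closure: {A, B, C1, D7, E, F4, G, H8, J4, J87, K1, L8, M4, N, N40, P3, Q, R, S, T, U3, V7, W, W62} — 24 facts.

24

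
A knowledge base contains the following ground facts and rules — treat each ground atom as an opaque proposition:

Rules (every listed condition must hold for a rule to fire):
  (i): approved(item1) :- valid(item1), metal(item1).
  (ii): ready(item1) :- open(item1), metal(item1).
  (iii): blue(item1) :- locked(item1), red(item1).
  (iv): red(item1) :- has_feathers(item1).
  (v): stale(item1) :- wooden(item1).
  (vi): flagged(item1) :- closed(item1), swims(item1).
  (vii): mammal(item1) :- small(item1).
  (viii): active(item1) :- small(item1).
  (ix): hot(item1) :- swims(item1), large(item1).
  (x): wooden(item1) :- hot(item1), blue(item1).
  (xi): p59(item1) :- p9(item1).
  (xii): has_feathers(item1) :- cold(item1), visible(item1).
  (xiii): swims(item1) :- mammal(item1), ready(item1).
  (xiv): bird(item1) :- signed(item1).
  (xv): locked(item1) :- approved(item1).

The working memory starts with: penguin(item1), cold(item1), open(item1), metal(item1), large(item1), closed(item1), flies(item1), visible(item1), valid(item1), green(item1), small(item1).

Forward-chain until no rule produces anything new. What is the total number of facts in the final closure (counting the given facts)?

24

Round 1: (i) [approved(item1) :- valid(item1), metal(item1).]; (ii) [ready(item1) :- open(item1), metal(item1).]; (vii) [mammal(item1) :- small(item1).]; (viii) [active(item1) :- small(item1).]; (xii) [has_feathers(item1) :- cold(item1), visible(item1).]. New: approved(item1), ready(item1), mammal(item1), active(item1), has_feathers(item1).
Round 2: (iv) [red(item1) :- has_feathers(item1).]; (xiii) [swims(item1) :- mammal(item1), ready(item1).]; (xv) [locked(item1) :- approved(item1).]. New: red(item1), swims(item1), locked(item1).
Round 3: (iii) [blue(item1) :- locked(item1), red(item1).]; (vi) [flagged(item1) :- closed(item1), swims(item1).]; (ix) [hot(item1) :- swims(item1), large(item1).]. New: blue(item1), flagged(item1), hot(item1).
Round 4: (x) [wooden(item1) :- hot(item1), blue(item1).]. New: wooden(item1).
Round 5: (v) [stale(item1) :- wooden(item1).]. New: stale(item1).
Closure: {active(item1), approved(item1), blue(item1), closed(item1), cold(item1), flagged(item1), flies(item1), green(item1), has_feathers(item1), hot(item1), large(item1), locked(item1), mammal(item1), metal(item1), open(item1), penguin(item1), ready(item1), red(item1), small(item1), stale(item1), swims(item1), valid(item1), visible(item1), wooden(item1)} — 24 facts.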